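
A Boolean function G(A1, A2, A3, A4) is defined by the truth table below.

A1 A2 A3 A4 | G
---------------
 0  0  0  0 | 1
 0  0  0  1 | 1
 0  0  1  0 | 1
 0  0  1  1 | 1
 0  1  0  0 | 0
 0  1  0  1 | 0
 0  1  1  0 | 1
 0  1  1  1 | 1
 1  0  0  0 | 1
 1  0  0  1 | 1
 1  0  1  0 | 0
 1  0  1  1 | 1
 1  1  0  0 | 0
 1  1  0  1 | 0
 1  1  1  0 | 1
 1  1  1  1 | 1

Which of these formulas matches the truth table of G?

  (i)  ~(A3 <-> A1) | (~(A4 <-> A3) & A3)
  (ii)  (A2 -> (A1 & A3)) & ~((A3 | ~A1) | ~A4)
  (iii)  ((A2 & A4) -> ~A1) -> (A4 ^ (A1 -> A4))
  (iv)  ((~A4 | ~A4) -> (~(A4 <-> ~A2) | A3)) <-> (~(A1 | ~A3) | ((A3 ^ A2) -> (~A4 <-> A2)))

(i): at (0,0,0,0) it gives 0, but G = 1 — eliminated.
(ii): at (0,0,0,0) it gives 0, but G = 1 — eliminated.
(iii): at (0,0,0,1) it gives 0, but G = 1 — eliminated.
Only (iv) survives; checking it on all 16 rows confirms it matches G.

iv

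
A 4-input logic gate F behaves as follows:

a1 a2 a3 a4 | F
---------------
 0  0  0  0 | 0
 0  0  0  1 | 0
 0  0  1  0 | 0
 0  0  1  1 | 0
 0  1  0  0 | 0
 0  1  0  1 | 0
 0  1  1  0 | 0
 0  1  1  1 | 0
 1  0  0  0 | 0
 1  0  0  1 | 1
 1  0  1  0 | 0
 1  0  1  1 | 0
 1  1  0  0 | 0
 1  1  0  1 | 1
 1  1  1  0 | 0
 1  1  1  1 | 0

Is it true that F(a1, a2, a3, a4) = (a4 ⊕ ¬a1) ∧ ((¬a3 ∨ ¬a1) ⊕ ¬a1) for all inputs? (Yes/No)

Yes

Test each input against both F and the formula:
  a1=0, a2=0, a3=0, a4=0: formula gives 0, F = 0 ✓
  a1=0, a2=0, a3=0, a4=1: formula gives 0, F = 0 ✓
  a1=0, a2=0, a3=1, a4=0: formula gives 0, F = 0 ✓
  a1=0, a2=0, a3=1, a4=1: formula gives 0, F = 0 ✓
  …and likewise for the remaining 12 rows.
Every row agrees, so the formula is equivalent.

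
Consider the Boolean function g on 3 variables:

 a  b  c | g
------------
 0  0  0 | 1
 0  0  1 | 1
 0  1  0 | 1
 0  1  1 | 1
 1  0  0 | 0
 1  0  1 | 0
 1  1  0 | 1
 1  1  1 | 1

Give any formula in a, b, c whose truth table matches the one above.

The 0-rows are (1,0,0), (1,0,1). Take each as a conjunction (a·¬b·¬c, a·¬b·c), form their disjunction, and complement — that gives a formula that is 1 everywhere g is.

g(a, b, c) = not (((a and not b) and not c) or ((a and not b) and c))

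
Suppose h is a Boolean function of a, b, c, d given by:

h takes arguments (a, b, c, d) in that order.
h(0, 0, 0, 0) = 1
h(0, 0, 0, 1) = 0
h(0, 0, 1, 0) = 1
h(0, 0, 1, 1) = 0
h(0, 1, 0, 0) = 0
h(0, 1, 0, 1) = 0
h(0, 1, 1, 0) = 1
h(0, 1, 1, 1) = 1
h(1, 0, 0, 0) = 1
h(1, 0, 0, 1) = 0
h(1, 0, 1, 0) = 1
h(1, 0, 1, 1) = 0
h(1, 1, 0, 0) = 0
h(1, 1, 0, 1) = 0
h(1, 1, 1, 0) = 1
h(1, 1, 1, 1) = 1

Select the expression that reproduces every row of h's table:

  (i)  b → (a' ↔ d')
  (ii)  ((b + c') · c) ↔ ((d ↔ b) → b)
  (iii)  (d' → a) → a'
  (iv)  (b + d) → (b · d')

(i): at (0,0,0,1) it gives 1, but h = 0 — eliminated.
(iii): at (0,0,0,1) it gives 1, but h = 0 — eliminated.
(iv): at (0,1,0,0) it gives 1, but h = 0 — eliminated.
(ii) is the remaining candidate, and it agrees with h on all 16 inputs.

ii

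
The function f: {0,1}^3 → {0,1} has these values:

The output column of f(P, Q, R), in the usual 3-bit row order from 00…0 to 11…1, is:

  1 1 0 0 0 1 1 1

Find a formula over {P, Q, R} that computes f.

f(P, Q, R) = ((((P' · Q) · R') + ((P' · Q) · R)) + ((P · Q') · R'))'

The 0-rows are (0,1,0), (0,1,1), (1,0,0). Take each as a conjunction (¬P·Q·¬R, ¬P·Q·R, P·¬Q·¬R), form their disjunction, and complement — that gives a formula that is 1 everywhere f is.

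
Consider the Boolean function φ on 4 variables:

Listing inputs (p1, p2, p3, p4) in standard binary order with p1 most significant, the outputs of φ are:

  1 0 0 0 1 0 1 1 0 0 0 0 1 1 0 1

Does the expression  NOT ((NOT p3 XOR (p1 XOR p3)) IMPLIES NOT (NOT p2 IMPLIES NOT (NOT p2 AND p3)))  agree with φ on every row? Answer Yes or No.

No

Test each input against both φ and the formula:
  p1=0, p2=0, p3=0, p4=0: formula gives 1, φ = 1 ✓
  p1=0, p2=0, p3=0, p4=1: formula gives 1, but φ = 0 ✗
Row (0,0,0,1) is a counterexample, so the formula is not equivalent to φ.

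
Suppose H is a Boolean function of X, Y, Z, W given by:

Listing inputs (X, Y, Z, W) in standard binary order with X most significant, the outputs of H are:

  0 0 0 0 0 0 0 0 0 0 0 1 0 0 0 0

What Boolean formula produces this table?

H is 1 on exactly one input, (1,0,1,1), whose minterm is X·¬Y·Z·W. So H is just that conjunction.

H(X, Y, Z, W) = ((X and not Y) and Z) and W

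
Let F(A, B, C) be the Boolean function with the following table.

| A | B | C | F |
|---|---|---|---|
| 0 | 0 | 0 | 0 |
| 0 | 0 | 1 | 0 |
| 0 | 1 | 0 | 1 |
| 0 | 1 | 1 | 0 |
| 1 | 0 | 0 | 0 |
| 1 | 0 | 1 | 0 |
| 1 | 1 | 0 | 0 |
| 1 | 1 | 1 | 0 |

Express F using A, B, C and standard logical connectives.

F(A, B, C) = (A' · B) · C'

F is 1 on exactly one input, (0,1,0), whose minterm is ¬A·B·¬C. So F is just that conjunction.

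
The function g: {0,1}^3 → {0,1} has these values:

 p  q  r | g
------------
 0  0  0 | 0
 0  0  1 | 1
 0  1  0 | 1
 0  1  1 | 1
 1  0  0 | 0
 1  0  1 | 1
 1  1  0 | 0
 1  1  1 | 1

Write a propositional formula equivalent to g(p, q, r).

The 0-rows are (0,0,0), (1,0,0), (1,1,0). Take each as a conjunction (¬p·¬q·¬r, p·¬q·¬r, p·q·¬r), form their disjunction, and complement — that gives a formula that is 1 everywhere g is.

g(p, q, r) = ~((((~p & ~q) & ~r) | ((p & ~q) & ~r)) | ((p & q) & ~r))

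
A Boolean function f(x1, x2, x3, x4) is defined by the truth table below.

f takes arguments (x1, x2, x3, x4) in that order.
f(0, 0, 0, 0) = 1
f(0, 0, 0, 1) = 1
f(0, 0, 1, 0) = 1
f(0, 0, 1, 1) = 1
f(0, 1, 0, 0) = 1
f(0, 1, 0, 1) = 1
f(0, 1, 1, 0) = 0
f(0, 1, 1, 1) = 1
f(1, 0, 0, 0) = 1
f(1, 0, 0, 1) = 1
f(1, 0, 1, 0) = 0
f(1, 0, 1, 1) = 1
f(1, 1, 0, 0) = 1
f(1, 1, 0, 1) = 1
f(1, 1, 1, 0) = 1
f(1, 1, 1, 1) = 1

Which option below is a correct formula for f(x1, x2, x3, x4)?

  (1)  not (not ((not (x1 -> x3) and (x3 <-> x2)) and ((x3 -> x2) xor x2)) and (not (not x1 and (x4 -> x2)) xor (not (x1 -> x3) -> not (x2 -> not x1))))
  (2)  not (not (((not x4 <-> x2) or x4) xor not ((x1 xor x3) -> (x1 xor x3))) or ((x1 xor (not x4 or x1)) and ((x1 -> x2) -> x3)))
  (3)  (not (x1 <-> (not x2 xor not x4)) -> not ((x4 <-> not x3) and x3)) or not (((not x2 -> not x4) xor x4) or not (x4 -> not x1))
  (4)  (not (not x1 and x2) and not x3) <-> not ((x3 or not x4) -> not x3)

(1) disagrees with f on (0,0,0,0) (formula → 0, table → 1); rule it out.
(2) disagrees with f on (0,0,0,0) (formula → 0, table → 1); rule it out.
(4) disagrees with f on (0,0,0,0) (formula → 0, table → 1); rule it out.
That leaves (3). Evaluating it on every row reproduces the table of f exactly.

3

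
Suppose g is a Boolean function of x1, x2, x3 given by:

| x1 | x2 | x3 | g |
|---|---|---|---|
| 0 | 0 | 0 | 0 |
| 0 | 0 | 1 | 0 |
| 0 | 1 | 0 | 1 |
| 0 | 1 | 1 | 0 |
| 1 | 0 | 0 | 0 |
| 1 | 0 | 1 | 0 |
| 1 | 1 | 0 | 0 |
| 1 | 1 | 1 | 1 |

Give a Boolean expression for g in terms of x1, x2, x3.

g(x1, x2, x3) = ((NOT x1 AND x2) AND NOT x3) OR ((x1 AND x2) AND x3)

The 1-rows are (0,1,0), (1,1,1). Each contributes one minterm — ¬x1·x2·¬x3; x1·x2·x3 — and their disjunction is a sum-of-products form of g.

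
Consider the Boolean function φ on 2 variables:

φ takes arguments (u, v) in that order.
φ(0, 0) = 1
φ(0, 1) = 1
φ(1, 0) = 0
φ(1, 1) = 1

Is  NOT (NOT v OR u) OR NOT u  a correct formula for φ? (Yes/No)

Test each input against both φ and the formula:
  u=0, v=0: formula gives 1, φ = 1 ✓
  u=0, v=1: formula gives 1, φ = 1 ✓
  u=1, v=0: formula gives 0, φ = 0 ✓
  u=1, v=1: formula gives 0, but φ = 1 ✗
Row (1,1) is a counterexample, so the formula is not equivalent to φ.

No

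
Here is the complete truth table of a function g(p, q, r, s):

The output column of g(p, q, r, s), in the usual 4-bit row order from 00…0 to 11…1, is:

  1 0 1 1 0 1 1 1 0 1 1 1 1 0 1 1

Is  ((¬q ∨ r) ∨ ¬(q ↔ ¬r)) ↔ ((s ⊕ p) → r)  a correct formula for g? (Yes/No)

Yes

Check the formula against g row by row:
  p=0, q=0, r=0, s=0: formula gives 1, g = 1 ✓
  p=0, q=0, r=0, s=1: formula gives 0, g = 0 ✓
  p=0, q=0, r=1, s=0: formula gives 1, g = 1 ✓
  p=0, q=0, r=1, s=1: formula gives 1, g = 1 ✓
  … (the remaining 12 rows also agree.)
No disagreement on any input; they are logically equivalent.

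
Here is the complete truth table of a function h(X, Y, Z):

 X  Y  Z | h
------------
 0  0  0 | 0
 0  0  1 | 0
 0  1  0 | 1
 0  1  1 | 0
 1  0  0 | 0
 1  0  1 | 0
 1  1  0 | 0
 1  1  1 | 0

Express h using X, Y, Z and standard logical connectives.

Only row (0,1,0) gives 1. That row's minterm ¬X·Y·¬Z is h directly.

h(X, Y, Z) = (~X & Y) & ~Z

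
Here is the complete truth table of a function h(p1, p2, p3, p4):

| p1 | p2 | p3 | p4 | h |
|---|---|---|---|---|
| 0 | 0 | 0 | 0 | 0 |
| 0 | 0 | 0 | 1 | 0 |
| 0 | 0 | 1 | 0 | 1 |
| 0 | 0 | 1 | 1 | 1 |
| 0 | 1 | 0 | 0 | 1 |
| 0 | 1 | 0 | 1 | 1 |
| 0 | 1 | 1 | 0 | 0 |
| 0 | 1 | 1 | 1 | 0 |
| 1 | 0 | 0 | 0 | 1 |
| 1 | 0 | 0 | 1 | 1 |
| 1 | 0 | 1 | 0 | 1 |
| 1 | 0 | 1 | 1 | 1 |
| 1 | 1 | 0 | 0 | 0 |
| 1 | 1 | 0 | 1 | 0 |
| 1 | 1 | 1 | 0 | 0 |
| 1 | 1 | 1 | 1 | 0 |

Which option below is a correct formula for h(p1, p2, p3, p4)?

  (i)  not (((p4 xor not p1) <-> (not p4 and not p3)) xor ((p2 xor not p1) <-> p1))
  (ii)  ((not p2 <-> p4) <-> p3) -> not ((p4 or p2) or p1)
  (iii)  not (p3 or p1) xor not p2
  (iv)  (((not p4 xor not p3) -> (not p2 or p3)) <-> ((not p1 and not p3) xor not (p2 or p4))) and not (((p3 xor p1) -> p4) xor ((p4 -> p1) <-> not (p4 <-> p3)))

iii

(i): at (0,0,1,1) it gives 0, but h = 1 — eliminated.
(ii): at (0,0,0,0) it gives 1, but h = 0 — eliminated.
(iv): at (0,0,1,0) it gives 0, but h = 1 — eliminated.
(iii) is the remaining candidate, and it agrees with h on all 16 inputs.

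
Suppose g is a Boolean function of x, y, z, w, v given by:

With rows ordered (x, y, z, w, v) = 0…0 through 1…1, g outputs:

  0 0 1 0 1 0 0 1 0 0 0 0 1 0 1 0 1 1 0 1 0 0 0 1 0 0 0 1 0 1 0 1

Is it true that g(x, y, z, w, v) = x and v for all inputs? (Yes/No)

No

Test each input against both g and the formula:
  x=0, y=0, z=0, w=0, v=0: formula gives 0, g = 0 ✓
  x=0, y=0, z=0, w=0, v=1: formula gives 0, g = 0 ✓
  x=0, y=0, z=0, w=1, v=0: formula gives 0, but g = 1 ✗
A single disagreement suffices: at (0,0,0,1,0) they differ, so the formula does not compute g.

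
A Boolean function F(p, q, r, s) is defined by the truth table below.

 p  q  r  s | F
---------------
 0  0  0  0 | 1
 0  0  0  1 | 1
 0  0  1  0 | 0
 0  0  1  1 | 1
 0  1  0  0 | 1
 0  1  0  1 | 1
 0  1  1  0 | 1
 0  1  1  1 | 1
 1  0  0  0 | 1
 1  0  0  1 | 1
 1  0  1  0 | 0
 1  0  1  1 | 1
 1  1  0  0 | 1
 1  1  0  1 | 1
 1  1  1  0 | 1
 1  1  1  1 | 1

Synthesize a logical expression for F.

There are just 2 zero rows: (0,0,1,0), (1,0,1,0). Their minterms are ¬p·¬q·r·¬s, p·¬q·r·¬s; the OR of those covers precisely the 0-outputs, and negating it yields F.

F(p, q, r, s) = ~((((~p & ~q) & r) & ~s) | (((p & ~q) & r) & ~s))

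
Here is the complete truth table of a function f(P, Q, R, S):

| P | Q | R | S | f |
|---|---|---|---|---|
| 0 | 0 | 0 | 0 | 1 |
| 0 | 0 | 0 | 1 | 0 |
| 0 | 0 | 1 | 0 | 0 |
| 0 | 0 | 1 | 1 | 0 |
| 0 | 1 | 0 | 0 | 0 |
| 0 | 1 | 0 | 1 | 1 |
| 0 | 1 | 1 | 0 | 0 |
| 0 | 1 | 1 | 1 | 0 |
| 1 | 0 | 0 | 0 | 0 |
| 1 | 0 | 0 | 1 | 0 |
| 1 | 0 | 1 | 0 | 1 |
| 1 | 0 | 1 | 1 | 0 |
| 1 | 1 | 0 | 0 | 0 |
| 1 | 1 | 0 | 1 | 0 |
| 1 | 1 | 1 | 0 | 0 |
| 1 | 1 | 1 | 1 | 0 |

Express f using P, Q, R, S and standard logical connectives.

f=1 on 3 inputs: (0,0,0,0), (0,1,0,1), (1,0,1,0). Reading each as a conjunction of literals (¬P·¬Q·¬R·¬S, ¬P·Q·¬R·S, P·¬Q·R·¬S) and taking the OR gives the canonical DNF.

f(P, Q, R, S) = ((((NOT P AND NOT Q) AND NOT R) AND NOT S) OR (((NOT P AND Q) AND NOT R) AND S)) OR (((P AND NOT Q) AND R) AND NOT S)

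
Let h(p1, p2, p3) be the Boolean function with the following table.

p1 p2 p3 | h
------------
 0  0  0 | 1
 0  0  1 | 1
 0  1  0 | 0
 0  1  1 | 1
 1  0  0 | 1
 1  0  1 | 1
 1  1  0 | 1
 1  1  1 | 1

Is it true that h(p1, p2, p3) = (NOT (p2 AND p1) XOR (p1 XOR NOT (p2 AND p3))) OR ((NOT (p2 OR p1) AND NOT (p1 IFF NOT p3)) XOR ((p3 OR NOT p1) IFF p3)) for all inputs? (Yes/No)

Yes

Evaluate (NOT (p2 AND p1) XOR (p1 XOR NOT (p2 AND p3))) OR ((NOT (p2 OR p1) AND NOT (p1 IFF NOT p3)) XOR ((p3 OR NOT p1) IFF p3)) on each row and compare to h:
  p1=0, p2=0, p3=0: formula gives 1, h = 1 ✓
  p1=0, p2=0, p3=1: formula gives 1, h = 1 ✓
  p1=0, p2=1, p3=0: formula gives 0, h = 0 ✓
  p1=0, p2=1, p3=1: formula gives 1, h = 1 ✓
  p1=1, p2=0, p3=0: formula gives 1, h = 1 ✓
  … (the remaining 3 rows also agree.)
Every row agrees, so the formula is equivalent.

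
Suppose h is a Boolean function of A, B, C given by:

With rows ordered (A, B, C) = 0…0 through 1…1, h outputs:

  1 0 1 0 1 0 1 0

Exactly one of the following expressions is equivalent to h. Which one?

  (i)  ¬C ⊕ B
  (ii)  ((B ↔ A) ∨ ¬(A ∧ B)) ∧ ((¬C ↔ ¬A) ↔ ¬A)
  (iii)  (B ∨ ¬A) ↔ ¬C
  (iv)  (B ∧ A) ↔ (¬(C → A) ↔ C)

(i) disagrees with h on (0,1,0) (formula → 0, table → 1); rule it out.
(iii) disagrees with h on (1,0,0) (formula → 0, table → 1); rule it out.
(iv) disagrees with h on (0,0,0) (formula → 0, table → 1); rule it out.
Only (ii) survives; checking it on all 8 rows confirms it matches h.

ii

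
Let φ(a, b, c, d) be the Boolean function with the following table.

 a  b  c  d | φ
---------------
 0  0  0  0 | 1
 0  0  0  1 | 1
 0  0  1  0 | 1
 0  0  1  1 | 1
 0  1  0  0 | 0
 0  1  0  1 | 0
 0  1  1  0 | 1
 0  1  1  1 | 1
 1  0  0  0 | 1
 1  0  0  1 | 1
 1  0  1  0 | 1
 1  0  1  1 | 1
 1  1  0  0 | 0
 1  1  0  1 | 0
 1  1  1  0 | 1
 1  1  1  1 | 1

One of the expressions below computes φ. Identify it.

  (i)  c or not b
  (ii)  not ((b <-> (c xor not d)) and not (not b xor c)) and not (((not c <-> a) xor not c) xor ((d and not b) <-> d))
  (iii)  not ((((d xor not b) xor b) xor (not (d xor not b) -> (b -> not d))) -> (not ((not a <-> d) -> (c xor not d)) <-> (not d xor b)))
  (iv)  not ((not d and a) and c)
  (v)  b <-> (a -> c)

i

(ii): at (0,0,1,0) it gives 0, but φ = 1 — eliminated.
(iii): at (0,0,0,0) it gives 0, but φ = 1 — eliminated.
(iv): at (0,1,0,0) it gives 1, but φ = 0 — eliminated.
(v): at (0,0,0,0) it gives 0, but φ = 1 — eliminated.
Only (i) survives; checking it on all 16 rows confirms it matches φ.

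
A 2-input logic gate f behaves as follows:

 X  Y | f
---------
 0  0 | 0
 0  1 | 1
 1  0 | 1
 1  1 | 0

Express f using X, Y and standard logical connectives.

The output is 1 exactly when an odd number of inputs are 1 — the 2-way XOR (parity).

f(X, Y) = X xor Y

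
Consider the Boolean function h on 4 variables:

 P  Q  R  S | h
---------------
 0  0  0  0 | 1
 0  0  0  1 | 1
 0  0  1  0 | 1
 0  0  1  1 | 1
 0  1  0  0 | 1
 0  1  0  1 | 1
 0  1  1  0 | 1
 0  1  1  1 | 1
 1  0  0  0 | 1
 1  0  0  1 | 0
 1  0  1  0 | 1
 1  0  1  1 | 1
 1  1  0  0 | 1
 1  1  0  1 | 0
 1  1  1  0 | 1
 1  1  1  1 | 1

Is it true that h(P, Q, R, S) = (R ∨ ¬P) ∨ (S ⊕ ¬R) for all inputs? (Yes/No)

Check the formula against h row by row:
  P=0, Q=0, R=0, S=0: formula gives 1, h = 1 ✓
  P=0, Q=0, R=0, S=1: formula gives 1, h = 1 ✓
  P=0, Q=0, R=1, S=0: formula gives 1, h = 1 ✓
  P=0, Q=0, R=1, S=1: formula gives 1, h = 1 ✓
  … (the remaining 12 rows also agree.)
No disagreement on any input; they are logically equivalent.

Yes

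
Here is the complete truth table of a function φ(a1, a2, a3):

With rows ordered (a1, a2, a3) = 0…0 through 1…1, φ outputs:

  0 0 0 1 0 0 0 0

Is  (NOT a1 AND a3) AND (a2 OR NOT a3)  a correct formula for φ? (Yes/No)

Evaluate (NOT a1 AND a3) AND (a2 OR NOT a3) on each row and compare to φ:
  a1=0, a2=0, a3=0: formula gives 0, φ = 0 ✓
  a1=0, a2=0, a3=1: formula gives 0, φ = 0 ✓
  a1=0, a2=1, a3=0: formula gives 0, φ = 0 ✓
  a1=0, a2=1, a3=1: formula gives 1, φ = 1 ✓
  a1=1, a2=0, a3=0: formula gives 0, φ = 0 ✓
  … (the remaining 3 rows also agree.)
Every row agrees, so the formula is equivalent.

Yes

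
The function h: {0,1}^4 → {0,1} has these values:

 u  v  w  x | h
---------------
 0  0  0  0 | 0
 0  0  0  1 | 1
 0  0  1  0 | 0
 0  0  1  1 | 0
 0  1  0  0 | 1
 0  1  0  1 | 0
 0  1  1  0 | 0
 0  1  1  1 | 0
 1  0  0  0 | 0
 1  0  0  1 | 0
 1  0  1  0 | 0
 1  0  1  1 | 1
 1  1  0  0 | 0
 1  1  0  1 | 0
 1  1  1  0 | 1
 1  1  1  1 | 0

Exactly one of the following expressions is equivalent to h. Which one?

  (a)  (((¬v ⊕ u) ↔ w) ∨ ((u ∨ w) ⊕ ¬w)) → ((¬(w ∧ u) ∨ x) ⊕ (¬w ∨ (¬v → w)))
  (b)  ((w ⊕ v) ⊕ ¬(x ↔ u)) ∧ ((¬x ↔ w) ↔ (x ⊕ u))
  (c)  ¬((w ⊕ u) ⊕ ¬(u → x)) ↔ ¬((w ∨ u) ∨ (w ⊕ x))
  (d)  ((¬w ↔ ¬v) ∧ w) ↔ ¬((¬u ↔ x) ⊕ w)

b

(a) fails at (0,0,0,1): the formula yields 0, h is 1.
(c) fails at (0,0,0,0): the formula yields 1, h is 0.
(d) fails at (0,0,1,0): the formula yields 1, h is 0.
That leaves (b). Evaluating it on every row reproduces the table of h exactly.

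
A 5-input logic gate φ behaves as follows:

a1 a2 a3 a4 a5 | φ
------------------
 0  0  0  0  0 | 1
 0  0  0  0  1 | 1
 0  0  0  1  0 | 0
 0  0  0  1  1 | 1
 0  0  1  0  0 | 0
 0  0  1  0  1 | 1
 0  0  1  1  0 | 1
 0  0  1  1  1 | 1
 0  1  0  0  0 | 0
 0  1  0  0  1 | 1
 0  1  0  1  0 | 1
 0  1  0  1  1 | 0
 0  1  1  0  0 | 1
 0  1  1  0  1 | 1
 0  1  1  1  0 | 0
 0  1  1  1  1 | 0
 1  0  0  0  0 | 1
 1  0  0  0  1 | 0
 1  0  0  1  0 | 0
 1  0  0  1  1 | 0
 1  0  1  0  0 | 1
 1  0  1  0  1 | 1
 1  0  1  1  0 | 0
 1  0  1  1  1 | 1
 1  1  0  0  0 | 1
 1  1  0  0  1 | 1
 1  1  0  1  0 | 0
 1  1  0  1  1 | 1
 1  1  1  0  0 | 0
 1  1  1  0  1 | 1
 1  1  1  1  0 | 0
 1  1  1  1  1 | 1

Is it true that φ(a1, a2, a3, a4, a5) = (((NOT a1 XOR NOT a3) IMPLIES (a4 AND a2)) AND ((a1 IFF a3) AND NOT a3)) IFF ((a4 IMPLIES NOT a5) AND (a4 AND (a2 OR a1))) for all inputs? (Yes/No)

No

Test each input against both φ and the formula:
  a1=0, a2=0, a3=0, a4=0, a5=0: formula gives 0, but φ = 1 ✗
Since they disagree at (0,0,0,0,0), the expression is not a correct formula for φ.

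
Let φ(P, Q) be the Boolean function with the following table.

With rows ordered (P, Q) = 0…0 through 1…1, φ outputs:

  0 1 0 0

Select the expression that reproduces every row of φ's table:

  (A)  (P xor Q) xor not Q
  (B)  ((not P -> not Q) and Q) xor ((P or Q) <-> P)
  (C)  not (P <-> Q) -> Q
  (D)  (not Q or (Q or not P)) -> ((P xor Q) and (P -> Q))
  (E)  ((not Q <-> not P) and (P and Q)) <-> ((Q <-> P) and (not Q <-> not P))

D

(A) fails at (0,0): the formula yields 1, φ is 0.
(B) fails at (0,0): the formula yields 1, φ is 0.
(C) fails at (0,0): the formula yields 1, φ is 0.
(E) fails at (1,0): the formula yields 1, φ is 0.
Only (D) survives; checking it on all 4 rows confirms it matches φ.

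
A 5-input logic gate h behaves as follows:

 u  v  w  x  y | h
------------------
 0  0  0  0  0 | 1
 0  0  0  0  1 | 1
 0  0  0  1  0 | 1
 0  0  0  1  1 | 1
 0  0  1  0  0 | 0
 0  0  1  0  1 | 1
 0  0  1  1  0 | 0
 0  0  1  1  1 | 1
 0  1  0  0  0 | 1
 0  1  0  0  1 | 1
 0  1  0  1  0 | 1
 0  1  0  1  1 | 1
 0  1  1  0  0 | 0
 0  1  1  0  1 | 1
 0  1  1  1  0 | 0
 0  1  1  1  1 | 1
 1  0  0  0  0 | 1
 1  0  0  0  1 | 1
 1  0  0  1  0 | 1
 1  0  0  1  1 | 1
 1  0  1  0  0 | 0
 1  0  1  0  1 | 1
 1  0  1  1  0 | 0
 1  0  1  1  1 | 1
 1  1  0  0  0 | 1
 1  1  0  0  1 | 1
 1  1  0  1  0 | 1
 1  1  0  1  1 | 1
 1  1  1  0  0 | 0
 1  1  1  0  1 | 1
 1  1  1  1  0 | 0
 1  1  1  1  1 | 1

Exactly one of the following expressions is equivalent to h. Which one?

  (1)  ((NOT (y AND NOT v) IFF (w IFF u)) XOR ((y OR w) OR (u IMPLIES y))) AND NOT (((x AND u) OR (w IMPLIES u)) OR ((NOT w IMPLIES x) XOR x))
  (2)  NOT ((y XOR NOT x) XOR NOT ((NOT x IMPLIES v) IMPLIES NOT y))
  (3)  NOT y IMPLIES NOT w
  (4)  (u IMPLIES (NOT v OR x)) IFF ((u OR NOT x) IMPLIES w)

3

(1): at (0,0,0,0,0) it gives 0, but h = 1 — eliminated.
(2): at (0,0,0,0,0) it gives 0, but h = 1 — eliminated.
(4): at (0,0,0,0,0) it gives 0, but h = 1 — eliminated.
(3) is the remaining candidate, and it agrees with h on all 32 inputs.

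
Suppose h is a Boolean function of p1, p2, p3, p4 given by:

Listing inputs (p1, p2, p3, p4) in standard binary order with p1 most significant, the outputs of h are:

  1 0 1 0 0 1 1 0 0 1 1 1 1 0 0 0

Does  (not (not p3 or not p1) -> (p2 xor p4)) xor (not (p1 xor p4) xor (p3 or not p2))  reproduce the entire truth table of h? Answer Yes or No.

Check the formula against h row by row:
  p1=0, p2=0, p3=0, p4=0: formula gives 1, h = 1 ✓
  p1=0, p2=0, p3=0, p4=1: formula gives 0, h = 0 ✓
  p1=0, p2=0, p3=1, p4=0: formula gives 1, h = 1 ✓
  p1=0, p2=0, p3=1, p4=1: formula gives 0, h = 0 ✓
  … (the remaining 12 rows also agree.)
Every row agrees, so the formula is equivalent.

Yes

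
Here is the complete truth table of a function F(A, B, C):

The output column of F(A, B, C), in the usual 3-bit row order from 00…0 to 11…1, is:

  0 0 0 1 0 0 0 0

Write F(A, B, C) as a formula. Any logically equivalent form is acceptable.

F is 1 on exactly one input, (0,1,1), whose minterm is ¬A·B·C. So F is just that conjunction.

F(A, B, C) = (A' · B) · C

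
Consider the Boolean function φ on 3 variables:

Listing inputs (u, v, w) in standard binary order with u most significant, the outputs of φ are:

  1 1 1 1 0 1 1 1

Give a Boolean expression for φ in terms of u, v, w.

φ(u, v, w) = ¬((u ∧ ¬v) ∧ ¬w)

φ is 0 on exactly one input, (1,0,0), whose minterm is u·¬v·¬w. So φ is the negation of that single conjunction.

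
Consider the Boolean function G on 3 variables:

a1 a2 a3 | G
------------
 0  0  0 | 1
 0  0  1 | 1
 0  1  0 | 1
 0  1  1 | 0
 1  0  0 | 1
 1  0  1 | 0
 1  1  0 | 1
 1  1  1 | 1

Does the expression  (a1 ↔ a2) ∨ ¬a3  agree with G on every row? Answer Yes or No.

Evaluate (a1 ↔ a2) ∨ ¬a3 on each row and compare to G:
  a1=0, a2=0, a3=0: formula gives 1, G = 1 ✓
  a1=0, a2=0, a3=1: formula gives 1, G = 1 ✓
  a1=0, a2=1, a3=0: formula gives 1, G = 1 ✓
  a1=0, a2=1, a3=1: formula gives 0, G = 0 ✓
  a1=1, a2=0, a3=0: formula gives 1, G = 1 ✓
  … (the remaining 3 rows also agree.)
No disagreement on any input; they are logically equivalent.

Yes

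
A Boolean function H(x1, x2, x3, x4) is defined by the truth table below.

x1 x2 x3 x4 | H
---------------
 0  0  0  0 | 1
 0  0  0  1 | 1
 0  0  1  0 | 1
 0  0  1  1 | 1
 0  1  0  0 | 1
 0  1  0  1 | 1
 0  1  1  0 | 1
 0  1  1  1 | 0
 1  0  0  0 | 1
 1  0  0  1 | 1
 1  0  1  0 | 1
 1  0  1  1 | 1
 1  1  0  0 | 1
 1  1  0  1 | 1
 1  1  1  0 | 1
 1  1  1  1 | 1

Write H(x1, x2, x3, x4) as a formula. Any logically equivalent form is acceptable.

H(x1, x2, x3, x4) = not (((not x1 and x2) and x3) and x4)

H is 0 on exactly one input, (0,1,1,1), whose minterm is ¬x1·x2·x3·x4. So H is the negation of that single conjunction.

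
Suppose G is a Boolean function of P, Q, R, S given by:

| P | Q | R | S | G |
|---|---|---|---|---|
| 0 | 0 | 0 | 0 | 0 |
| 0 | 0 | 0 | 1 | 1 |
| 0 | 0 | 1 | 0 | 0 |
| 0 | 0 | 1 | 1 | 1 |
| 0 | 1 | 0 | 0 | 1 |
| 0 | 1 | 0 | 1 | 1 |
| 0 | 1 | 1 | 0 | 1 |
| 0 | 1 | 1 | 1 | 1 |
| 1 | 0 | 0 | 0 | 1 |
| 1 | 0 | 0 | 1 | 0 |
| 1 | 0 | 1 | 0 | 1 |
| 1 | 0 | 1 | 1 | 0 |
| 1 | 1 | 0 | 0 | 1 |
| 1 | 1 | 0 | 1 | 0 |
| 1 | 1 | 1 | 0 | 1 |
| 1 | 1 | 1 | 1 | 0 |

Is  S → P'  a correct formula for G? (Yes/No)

No

Check the formula against G row by row:
  P=0, Q=0, R=0, S=0: formula gives 1, but G = 0 ✗
Since they disagree at (0,0,0,0), the expression is not a correct formula for G.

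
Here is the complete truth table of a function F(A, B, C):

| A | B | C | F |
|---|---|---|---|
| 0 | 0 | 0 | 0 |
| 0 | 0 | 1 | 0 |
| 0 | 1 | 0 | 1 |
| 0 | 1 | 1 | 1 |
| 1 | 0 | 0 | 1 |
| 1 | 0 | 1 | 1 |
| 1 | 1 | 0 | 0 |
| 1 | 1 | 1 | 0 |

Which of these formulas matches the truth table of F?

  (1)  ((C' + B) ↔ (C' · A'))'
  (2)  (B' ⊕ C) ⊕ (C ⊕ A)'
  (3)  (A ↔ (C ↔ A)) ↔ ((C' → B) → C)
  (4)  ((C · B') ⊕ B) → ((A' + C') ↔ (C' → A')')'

2

(1) fails at (0,1,0): the formula yields 0, F is 1.
(3) fails at (0,0,1): the formula yields 1, F is 0.
(4) fails at (0,0,0): the formula yields 1, F is 0.
(2) is the remaining candidate, and it agrees with F on all 8 inputs.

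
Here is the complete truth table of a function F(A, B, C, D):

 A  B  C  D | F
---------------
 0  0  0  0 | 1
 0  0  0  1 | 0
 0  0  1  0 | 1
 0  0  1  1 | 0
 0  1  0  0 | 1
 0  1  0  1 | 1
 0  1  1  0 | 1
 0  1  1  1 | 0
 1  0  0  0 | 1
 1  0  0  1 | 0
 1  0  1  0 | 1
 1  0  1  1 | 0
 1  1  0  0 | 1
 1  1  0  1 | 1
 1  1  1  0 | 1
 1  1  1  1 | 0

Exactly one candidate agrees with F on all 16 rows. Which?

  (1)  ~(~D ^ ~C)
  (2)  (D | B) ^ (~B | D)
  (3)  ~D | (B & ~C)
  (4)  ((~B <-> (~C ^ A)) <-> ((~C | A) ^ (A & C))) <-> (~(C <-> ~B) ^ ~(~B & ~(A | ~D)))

(1) disagrees with F on (0,0,1,0) (formula → 0, table → 1); rule it out.
(2) disagrees with F on (0,1,0,1) (formula → 0, table → 1); rule it out.
(4) disagrees with F on (0,0,0,0) (formula → 0, table → 1); rule it out.
That leaves (3). Evaluating it on every row reproduces the table of F exactly.

3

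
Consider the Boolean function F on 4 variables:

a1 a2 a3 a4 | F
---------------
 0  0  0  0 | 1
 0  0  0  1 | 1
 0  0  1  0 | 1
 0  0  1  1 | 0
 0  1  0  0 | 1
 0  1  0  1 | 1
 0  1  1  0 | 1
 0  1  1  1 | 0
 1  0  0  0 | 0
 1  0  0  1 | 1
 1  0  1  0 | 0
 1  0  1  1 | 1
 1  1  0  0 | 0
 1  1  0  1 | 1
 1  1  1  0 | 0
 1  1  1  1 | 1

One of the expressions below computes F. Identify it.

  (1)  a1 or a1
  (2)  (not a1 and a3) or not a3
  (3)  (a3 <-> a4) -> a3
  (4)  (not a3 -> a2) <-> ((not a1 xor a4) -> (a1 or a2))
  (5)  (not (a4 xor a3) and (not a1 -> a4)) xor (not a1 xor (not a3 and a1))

(1): at (0,0,0,0) it gives 0, but F = 1 — eliminated.
(2): at (0,0,1,1) it gives 1, but F = 0 — eliminated.
(3): at (0,0,0,0) it gives 0, but F = 1 — eliminated.
(4): at (0,0,0,1) it gives 0, but F = 1 — eliminated.
Only (5) survives; checking it on all 16 rows confirms it matches F.

5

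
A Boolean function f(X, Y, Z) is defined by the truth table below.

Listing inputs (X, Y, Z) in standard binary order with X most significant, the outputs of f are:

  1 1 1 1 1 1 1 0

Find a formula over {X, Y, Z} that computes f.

The output is 0 only when every input is 1 — NAND of all inputs.

f(X, Y, Z) = not ((X and Y) and Z)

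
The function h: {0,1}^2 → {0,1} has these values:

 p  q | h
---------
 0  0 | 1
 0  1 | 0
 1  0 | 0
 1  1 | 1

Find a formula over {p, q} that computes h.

h(p, q) = (p ⊕ q)'

The output is 1 exactly when an even number of inputs are 1 — the complement of 2-way XOR.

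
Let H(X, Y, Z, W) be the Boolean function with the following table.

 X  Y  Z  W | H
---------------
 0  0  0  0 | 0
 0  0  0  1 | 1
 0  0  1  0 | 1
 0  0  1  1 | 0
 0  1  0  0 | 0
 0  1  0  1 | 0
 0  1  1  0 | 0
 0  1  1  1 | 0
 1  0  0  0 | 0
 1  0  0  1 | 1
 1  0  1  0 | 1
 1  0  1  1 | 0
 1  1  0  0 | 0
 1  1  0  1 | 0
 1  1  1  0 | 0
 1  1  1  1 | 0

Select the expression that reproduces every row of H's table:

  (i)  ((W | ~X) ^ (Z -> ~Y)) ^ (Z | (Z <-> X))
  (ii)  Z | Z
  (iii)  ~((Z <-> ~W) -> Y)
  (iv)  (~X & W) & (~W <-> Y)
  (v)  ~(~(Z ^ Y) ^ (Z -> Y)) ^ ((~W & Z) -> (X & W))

iii

(i): at (0,0,0,0) it gives 1, but H = 0 — eliminated.
(ii): at (0,0,0,1) it gives 0, but H = 1 — eliminated.
(iv): at (0,0,1,0) it gives 0, but H = 1 — eliminated.
(v): at (0,0,0,1) it gives 0, but H = 1 — eliminated.
That leaves (iii). Evaluating it on every row reproduces the table of H exactly.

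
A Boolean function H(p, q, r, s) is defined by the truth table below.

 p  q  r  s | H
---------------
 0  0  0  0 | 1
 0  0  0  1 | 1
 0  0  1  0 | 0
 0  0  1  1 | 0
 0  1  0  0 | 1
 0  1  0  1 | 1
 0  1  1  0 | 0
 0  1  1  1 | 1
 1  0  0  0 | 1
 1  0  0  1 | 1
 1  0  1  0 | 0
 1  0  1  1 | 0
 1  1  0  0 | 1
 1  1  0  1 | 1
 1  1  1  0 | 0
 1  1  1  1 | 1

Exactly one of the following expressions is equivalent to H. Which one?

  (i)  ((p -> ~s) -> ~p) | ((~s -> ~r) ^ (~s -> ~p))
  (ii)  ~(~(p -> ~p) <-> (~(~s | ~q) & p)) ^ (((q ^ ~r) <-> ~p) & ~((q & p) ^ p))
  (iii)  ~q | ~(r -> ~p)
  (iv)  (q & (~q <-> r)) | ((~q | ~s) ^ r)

iv

(i) fails at (0,0,1,0): the formula yields 1, H is 0.
(ii) fails at (0,1,0,0): the formula yields 0, H is 1.
(iii) fails at (0,0,1,0): the formula yields 1, H is 0.
Only (iv) survives; checking it on all 16 rows confirms it matches H.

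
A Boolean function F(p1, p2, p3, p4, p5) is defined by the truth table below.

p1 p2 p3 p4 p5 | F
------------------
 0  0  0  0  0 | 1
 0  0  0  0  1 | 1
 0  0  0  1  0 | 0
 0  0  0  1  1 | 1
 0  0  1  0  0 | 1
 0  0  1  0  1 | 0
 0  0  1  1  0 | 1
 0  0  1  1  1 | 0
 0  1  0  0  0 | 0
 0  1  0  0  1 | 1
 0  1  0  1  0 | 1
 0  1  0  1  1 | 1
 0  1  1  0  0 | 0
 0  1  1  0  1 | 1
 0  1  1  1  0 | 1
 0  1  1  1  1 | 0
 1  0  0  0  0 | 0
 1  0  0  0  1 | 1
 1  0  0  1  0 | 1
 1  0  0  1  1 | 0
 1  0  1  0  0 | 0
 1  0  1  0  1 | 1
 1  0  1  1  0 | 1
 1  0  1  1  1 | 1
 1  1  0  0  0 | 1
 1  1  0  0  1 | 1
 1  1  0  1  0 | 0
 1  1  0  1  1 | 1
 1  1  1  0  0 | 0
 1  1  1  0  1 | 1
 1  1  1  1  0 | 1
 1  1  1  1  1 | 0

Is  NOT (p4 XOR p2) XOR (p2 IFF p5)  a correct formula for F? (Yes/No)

Evaluate NOT (p4 XOR p2) XOR (p2 IFF p5) on each row and compare to F:
  p1=0, p2=0, p3=0, p4=0, p5=0: formula gives 0, but F = 1 ✗
Since they disagree at (0,0,0,0,0), the expression is not a correct formula for F.

No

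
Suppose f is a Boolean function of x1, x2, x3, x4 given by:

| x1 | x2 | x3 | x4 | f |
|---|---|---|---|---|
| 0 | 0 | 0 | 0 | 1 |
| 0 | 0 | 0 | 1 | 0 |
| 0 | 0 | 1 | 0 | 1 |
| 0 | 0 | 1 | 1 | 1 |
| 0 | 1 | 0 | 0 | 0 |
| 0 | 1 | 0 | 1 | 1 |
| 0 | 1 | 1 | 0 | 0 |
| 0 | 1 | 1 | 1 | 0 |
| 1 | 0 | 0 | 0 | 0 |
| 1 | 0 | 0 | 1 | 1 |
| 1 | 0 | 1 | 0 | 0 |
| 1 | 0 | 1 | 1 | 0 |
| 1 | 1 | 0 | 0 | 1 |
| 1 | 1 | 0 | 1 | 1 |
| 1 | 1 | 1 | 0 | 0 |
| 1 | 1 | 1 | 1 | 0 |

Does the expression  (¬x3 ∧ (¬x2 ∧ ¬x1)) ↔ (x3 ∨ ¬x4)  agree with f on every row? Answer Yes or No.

No

Evaluate (¬x3 ∧ (¬x2 ∧ ¬x1)) ↔ (x3 ∨ ¬x4) on each row and compare to f:
  x1=0, x2=0, x3=0, x4=0: formula gives 1, f = 1 ✓
  x1=0, x2=0, x3=0, x4=1: formula gives 0, f = 0 ✓
  x1=0, x2=0, x3=1, x4=0: formula gives 0, but f = 1 ✗
Since they disagree at (0,0,1,0), the expression is not a correct formula for f.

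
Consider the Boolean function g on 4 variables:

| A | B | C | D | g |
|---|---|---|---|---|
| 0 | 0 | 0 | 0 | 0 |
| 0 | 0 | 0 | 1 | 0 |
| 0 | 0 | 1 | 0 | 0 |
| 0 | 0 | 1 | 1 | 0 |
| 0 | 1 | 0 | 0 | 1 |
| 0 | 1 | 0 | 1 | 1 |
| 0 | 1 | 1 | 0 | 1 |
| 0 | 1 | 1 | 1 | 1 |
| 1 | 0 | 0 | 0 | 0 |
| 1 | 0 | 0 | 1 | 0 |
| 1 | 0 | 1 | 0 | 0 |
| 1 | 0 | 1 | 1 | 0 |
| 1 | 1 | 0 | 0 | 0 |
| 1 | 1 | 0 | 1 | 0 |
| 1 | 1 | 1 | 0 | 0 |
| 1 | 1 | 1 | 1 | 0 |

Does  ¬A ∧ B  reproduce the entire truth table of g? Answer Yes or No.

Yes

Test each input against both g and the formula:
  A=0, B=0, C=0, D=0: formula gives 0, g = 0 ✓
  A=0, B=0, C=0, D=1: formula gives 0, g = 0 ✓
  A=0, B=0, C=1, D=0: formula gives 0, g = 0 ✓
  A=0, B=0, C=1, D=1: formula gives 0, g = 0 ✓
  …and likewise for the remaining 12 rows.
All 16 rows match — the expression computes g exactly.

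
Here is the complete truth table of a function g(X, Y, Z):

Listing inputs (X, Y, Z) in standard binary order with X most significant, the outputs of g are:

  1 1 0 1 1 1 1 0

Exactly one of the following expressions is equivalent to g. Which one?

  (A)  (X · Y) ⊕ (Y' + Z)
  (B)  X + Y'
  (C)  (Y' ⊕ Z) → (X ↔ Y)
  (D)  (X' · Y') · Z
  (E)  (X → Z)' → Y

(B) fails at (0,1,1): the formula yields 0, g is 1.
(C) fails at (0,1,0): the formula yields 1, g is 0.
(D) fails at (0,0,0): the formula yields 0, g is 1.
(E) fails at (0,1,0): the formula yields 1, g is 0.
(A) is the remaining candidate, and it agrees with g on all 8 inputs.

A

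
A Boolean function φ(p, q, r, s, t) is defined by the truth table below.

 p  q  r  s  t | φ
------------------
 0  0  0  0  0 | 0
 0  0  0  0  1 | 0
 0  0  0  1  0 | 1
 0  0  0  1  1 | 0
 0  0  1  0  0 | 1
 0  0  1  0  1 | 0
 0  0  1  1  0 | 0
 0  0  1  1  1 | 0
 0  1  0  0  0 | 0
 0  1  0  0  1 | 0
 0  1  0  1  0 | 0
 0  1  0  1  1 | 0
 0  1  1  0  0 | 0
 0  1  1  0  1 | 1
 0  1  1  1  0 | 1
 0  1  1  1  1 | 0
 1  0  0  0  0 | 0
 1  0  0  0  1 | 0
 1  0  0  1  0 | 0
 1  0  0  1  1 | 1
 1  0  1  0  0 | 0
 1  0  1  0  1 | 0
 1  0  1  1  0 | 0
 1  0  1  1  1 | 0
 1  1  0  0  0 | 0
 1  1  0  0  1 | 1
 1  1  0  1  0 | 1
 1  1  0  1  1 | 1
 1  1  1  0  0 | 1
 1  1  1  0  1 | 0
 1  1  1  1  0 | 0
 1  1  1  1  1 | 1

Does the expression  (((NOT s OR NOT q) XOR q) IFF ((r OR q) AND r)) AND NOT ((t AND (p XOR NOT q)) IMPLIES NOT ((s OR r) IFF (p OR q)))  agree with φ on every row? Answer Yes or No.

Check the formula against φ row by row:
  p=0, q=0, r=0, s=0, t=0: formula gives 0, φ = 0 ✓
  p=0, q=0, r=0, s=0, t=1: formula gives 0, φ = 0 ✓
  p=0, q=0, r=0, s=1, t=0: formula gives 0, but φ = 1 ✗
Row (0,0,0,1,0) is a counterexample, so the formula is not equivalent to φ.

No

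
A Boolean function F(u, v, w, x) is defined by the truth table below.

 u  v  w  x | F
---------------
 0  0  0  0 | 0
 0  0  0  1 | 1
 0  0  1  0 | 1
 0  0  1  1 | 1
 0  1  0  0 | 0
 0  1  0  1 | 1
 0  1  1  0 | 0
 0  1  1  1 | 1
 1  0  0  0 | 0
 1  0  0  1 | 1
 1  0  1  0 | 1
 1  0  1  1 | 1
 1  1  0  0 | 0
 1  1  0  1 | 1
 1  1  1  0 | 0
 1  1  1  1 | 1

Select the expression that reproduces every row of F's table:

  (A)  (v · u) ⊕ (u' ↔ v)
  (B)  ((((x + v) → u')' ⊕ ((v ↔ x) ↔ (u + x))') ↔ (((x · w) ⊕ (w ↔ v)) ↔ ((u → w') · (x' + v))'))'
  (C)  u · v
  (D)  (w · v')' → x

D

(A): at (0,0,0,1) it gives 0, but F = 1 — eliminated.
(B): at (0,0,0,0) it gives 1, but F = 0 — eliminated.
(C): at (0,0,0,1) it gives 0, but F = 1 — eliminated.
(D) is the remaining candidate, and it agrees with F on all 16 inputs.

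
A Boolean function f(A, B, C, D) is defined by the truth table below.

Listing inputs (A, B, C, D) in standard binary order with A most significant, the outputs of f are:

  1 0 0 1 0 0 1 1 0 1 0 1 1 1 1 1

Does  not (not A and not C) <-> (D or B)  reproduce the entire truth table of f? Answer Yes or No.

Check the formula against f row by row:
  A=0, B=0, C=0, D=0: formula gives 1, f = 1 ✓
  A=0, B=0, C=0, D=1: formula gives 0, f = 0 ✓
  A=0, B=0, C=1, D=0: formula gives 0, f = 0 ✓
  A=0, B=0, C=1, D=1: formula gives 1, f = 1 ✓
  …and likewise for the remaining 12 rows.
No disagreement on any input; they are logically equivalent.

Yes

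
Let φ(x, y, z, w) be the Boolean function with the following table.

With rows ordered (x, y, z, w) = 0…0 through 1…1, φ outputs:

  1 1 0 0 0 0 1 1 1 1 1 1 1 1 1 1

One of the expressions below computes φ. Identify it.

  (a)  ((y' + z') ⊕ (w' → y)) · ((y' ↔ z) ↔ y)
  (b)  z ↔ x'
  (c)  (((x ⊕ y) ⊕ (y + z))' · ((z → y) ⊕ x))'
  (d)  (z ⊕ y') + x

(a) disagrees with φ on (0,0,0,1) (formula → 0, table → 1); rule it out.
(b) disagrees with φ on (0,0,0,0) (formula → 0, table → 1); rule it out.
(c) disagrees with φ on (0,0,0,0) (formula → 0, table → 1); rule it out.
That leaves (d). Evaluating it on every row reproduces the table of φ exactly.

d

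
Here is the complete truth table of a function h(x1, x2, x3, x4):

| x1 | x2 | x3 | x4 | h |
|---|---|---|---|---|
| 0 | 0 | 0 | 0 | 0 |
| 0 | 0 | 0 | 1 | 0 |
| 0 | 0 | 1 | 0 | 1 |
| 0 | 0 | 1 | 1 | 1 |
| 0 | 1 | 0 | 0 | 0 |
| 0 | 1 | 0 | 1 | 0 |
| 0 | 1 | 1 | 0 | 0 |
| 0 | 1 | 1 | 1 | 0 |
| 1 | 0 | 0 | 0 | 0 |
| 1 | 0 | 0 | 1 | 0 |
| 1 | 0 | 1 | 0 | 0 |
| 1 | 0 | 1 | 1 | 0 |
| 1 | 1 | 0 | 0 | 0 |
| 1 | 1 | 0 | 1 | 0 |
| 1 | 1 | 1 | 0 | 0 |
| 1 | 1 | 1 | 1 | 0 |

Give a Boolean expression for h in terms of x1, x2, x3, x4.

h(x1, x2, x3, x4) = (((¬x1 ∧ ¬x2) ∧ x3) ∧ ¬x4) ∨ (((¬x1 ∧ ¬x2) ∧ x3) ∧ x4)

The 1-rows are (0,0,1,0), (0,0,1,1). Each contributes one minterm — ¬x1·¬x2·x3·¬x4; ¬x1·¬x2·x3·x4 — and their disjunction is a sum-of-products form of h.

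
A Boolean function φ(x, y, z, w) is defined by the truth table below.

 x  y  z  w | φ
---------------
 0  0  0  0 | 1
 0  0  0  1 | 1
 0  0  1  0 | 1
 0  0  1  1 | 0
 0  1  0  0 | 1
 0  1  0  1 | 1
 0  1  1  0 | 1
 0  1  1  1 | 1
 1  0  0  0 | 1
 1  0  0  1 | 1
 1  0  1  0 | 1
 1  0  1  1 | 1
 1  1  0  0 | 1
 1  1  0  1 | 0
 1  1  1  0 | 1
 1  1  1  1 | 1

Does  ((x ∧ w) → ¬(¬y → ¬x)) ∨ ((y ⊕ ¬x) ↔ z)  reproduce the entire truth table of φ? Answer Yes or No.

Test each input against both φ and the formula:
  x=0, y=0, z=0, w=0: formula gives 1, φ = 1 ✓
  x=0, y=0, z=0, w=1: formula gives 1, φ = 1 ✓
  x=0, y=0, z=1, w=0: formula gives 1, φ = 1 ✓
  x=0, y=0, z=1, w=1: formula gives 1, but φ = 0 ✗
Row (0,0,1,1) is a counterexample, so the formula is not equivalent to φ.

No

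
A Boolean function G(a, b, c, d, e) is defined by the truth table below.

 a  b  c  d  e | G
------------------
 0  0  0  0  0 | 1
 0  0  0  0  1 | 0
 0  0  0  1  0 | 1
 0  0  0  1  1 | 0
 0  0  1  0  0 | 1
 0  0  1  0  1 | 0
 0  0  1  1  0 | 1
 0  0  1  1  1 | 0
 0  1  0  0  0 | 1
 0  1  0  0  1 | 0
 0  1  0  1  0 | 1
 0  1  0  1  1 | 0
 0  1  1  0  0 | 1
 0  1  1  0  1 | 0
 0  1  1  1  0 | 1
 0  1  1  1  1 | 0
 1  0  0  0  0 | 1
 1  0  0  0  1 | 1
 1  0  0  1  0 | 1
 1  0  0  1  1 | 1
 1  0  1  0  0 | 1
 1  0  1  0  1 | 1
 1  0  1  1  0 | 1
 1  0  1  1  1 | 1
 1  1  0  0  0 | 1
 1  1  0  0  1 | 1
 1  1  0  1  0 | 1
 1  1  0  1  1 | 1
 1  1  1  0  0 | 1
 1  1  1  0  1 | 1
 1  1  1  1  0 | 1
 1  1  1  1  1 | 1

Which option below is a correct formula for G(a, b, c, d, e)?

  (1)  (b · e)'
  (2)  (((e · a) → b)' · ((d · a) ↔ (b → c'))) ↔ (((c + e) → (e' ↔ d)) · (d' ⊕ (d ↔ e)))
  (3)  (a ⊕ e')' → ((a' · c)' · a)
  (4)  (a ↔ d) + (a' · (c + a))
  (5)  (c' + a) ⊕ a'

3

(1) disagrees with G on (0,0,0,0,1) (formula → 1, table → 0); rule it out.
(2) disagrees with G on (0,0,0,1,1) (formula → 1, table → 0); rule it out.
(4) disagrees with G on (0,0,0,0,1) (formula → 1, table → 0); rule it out.
(5) disagrees with G on (0,0,0,0,0) (formula → 0, table → 1); rule it out.
That leaves (3). Evaluating it on every row reproduces the table of G exactly.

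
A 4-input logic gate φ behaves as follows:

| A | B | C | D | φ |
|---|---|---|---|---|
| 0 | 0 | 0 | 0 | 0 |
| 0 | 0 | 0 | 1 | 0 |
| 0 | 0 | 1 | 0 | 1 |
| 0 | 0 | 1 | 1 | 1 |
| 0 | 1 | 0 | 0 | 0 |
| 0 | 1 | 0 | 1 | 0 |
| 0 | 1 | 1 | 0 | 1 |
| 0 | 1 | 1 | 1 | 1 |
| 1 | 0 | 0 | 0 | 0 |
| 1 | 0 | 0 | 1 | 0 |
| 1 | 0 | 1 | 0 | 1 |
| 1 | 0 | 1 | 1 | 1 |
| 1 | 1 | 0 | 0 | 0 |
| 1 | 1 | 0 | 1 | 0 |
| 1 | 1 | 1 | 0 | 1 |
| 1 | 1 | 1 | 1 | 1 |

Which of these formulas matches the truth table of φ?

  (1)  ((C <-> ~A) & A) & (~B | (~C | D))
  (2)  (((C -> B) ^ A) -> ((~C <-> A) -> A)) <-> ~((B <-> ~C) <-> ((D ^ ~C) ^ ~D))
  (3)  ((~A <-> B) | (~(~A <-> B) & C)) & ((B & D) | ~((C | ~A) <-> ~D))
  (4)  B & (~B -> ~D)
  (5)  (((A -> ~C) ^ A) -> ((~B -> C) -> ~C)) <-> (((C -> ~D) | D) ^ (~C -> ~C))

(1): at (0,0,1,0) it gives 0, but φ = 1 — eliminated.
(2): at (0,0,1,0) it gives 0, but φ = 1 — eliminated.
(3): at (0,0,1,0) it gives 0, but φ = 1 — eliminated.
(4): at (0,0,1,0) it gives 0, but φ = 1 — eliminated.
That leaves (5). Evaluating it on every row reproduces the table of φ exactly.

5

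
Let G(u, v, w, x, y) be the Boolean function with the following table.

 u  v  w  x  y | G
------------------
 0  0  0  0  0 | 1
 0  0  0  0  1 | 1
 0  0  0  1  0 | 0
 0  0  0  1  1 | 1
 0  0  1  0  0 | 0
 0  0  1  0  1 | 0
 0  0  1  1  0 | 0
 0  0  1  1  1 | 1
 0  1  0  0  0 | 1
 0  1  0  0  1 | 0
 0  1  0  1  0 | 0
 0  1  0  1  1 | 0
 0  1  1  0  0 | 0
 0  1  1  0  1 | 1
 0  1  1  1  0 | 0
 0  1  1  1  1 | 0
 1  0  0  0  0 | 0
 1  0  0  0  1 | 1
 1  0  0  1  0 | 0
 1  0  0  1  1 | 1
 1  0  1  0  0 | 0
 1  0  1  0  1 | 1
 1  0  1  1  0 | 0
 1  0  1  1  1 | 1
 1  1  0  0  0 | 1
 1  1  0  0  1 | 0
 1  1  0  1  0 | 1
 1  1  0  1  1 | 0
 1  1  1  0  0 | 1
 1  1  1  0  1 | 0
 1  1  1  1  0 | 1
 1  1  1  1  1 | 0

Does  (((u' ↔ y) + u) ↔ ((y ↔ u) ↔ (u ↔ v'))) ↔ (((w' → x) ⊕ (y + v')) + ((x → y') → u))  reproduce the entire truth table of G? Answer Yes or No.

Yes

Test each input against both G and the formula:
  u=0, v=0, w=0, x=0, y=0: formula gives 1, G = 1 ✓
  u=0, v=0, w=0, x=0, y=1: formula gives 1, G = 1 ✓
  u=0, v=0, w=0, x=1, y=0: formula gives 0, G = 0 ✓
  u=0, v=0, w=0, x=1, y=1: formula gives 1, G = 1 ✓
  …and likewise for the remaining 28 rows.
Every row agrees, so the formula is equivalent.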